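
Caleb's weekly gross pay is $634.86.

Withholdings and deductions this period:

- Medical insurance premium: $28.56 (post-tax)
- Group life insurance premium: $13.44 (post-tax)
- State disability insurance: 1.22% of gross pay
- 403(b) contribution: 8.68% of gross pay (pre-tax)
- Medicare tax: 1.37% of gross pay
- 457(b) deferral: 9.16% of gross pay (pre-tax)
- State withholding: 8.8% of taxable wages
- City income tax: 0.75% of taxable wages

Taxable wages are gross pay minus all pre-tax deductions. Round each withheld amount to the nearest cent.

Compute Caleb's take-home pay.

457(b) deferral: $634.86 × 0.0916 = $58.15
403(b) contribution: $634.86 × 0.0868 = $55.11
Pre-tax total = $58.15 + $55.11 = $113.26
Taxable wages = $634.86 − $113.26 = $521.60
City income tax: $521.60 × 0.0075 = $3.91
State withholding: $521.60 × 0.088 = $45.90
State disability insurance: $634.86 × 0.0122 = $7.75
Medicare tax: $634.86 × 0.0137 = $8.70
Medical insurance premium: $28.56
Group life insurance premium: $13.44
Total deductions = $58.15 + $55.11 + $3.91 + $45.90 + $7.75 + $8.70 + $28.56 + $13.44 = $221.52
Net pay = $634.86 − $221.52 = $413.34

$413.34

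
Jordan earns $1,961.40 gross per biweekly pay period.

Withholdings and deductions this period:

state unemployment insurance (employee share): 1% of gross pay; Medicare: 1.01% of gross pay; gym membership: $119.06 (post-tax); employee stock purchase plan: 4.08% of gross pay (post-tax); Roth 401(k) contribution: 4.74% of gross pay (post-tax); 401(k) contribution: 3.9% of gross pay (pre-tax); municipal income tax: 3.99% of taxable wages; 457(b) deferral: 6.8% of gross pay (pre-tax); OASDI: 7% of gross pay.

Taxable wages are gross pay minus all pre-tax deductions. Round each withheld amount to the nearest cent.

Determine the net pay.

$1,212.86

401(k) contribution: $1,961.40 × 0.039 = $76.49
457(b) deferral: $1,961.40 × 0.068 = $133.38
Pre-tax total = $76.49 + $133.38 = $209.87
Taxable wages = $1,961.40 − $209.87 = $1,751.53
Municipal income tax: $1,751.53 × 0.0399 = $69.89
State unemployment insurance (employee share): $1,961.40 × 0.01 = $19.61
Medicare: $1,961.40 × 0.0101 = $19.81
OASDI: $1,961.40 × 0.07 = $137.30
Gym membership: $119.06
Roth 401(k) contribution: $1,961.40 × 0.0474 = $92.97
Employee stock purchase plan: $1,961.40 × 0.0408 = $80.03
Total deductions = $76.49 + $133.38 + $69.89 + $19.61 + $19.81 + $137.30 + $119.06 + $92.97 + $80.03 = $748.54
Net pay = $1,961.40 − $748.54 = $1,212.86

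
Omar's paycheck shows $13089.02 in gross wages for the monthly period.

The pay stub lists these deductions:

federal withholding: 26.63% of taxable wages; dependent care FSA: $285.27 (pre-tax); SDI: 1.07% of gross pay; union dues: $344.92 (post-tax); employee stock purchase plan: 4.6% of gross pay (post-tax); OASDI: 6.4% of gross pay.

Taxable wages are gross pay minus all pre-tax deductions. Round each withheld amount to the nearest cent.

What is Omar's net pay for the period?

Dependent care FSA: $285.27
Taxable wages = $13089.02 − $285.27 = $12803.75
Federal withholding: $12803.75 × 0.2663 = $3409.64
OASDI: $13089.02 × 0.064 = $837.70
SDI: $13089.02 × 0.0107 = $140.05
Employee stock purchase plan: $13089.02 × 0.046 = $602.09
Union dues: $344.92
Total deductions = $285.27 + $3409.64 + $837.70 + $140.05 + $602.09 + $344.92 = $5619.67
Net pay = $13089.02 − $5619.67 = $7469.35

$7469.35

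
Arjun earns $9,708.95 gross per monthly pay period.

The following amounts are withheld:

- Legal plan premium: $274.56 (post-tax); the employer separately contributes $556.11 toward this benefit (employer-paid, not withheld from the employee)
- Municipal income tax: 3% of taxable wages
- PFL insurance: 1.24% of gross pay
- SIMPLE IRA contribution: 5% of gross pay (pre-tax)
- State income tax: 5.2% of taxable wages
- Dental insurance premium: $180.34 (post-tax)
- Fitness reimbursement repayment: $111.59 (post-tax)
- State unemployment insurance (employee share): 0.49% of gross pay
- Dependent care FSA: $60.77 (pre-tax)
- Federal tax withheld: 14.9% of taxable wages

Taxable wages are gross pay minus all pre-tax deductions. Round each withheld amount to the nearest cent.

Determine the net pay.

$6,311.69

SIMPLE IRA contribution: $9,708.95 × 0.05 = $485.45
Dependent care FSA: $60.77
Pre-tax total = $485.45 + $60.77 = $546.22
Taxable wages = $9,708.95 − $546.22 = $9,162.73
State income tax: $9,162.73 × 0.052 = $476.46
Municipal income tax: $9,162.73 × 0.03 = $274.88
Federal tax withheld: $9,162.73 × 0.149 = $1,365.25
PFL insurance: $9,708.95 × 0.0124 = $120.39
State unemployment insurance (employee share): $9,708.95 × 0.0049 = $47.57
Dental insurance premium: $180.34
Legal plan premium: $274.56
Fitness reimbursement repayment: $111.59
(Employer's $556.11 toward legal plan premium is not withheld from the employee.)
Total deductions = $485.45 + $60.77 + $476.46 + $274.88 + $1,365.25 + $120.39 + $47.57 + $180.34 + $274.56 + $111.59 = $3,397.26
Net pay = $9,708.95 − $3,397.26 = $6,311.69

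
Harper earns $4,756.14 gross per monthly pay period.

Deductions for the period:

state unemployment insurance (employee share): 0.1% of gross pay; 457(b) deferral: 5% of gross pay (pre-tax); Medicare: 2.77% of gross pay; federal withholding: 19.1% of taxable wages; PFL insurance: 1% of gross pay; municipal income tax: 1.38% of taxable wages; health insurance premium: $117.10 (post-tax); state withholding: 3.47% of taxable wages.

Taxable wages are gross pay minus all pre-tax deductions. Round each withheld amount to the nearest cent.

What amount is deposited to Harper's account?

$3,135.02

457(b) deferral: $4,756.14 × 0.05 = $237.81
Taxable wages = $4,756.14 − $237.81 = $4,518.33
State withholding: $4,518.33 × 0.0347 = $156.79
Federal withholding: $4,518.33 × 0.191 = $863.00
Municipal income tax: $4,518.33 × 0.0138 = $62.35
Medicare: $4,756.14 × 0.0277 = $131.75
State unemployment insurance (employee share): $4,756.14 × 0.001 = $4.76
PFL insurance: $4,756.14 × 0.01 = $47.56
Health insurance premium: $117.10
Total deductions = $237.81 + $156.79 + $863.00 + $62.35 + $131.75 + $4.76 + $47.56 + $117.10 = $1,621.12
Net pay = $4,756.14 − $1,621.12 = $3,135.02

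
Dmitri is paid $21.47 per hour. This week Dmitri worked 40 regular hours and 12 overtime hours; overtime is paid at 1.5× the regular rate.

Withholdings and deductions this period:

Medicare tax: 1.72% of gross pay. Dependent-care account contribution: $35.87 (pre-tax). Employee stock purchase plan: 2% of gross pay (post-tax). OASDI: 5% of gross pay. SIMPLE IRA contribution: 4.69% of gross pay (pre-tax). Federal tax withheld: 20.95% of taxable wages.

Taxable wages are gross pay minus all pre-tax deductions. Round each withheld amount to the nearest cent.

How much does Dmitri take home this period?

$801.27

Regular pay: 40 × $21.47 = $858.80
Overtime pay: 12 × $21.47 × 1.5 = $386.46
Gross pay = $858.80 + $386.46 = $1245.26
SIMPLE IRA contribution: $1245.26 × 0.0469 = $58.40
Dependent-care account contribution: $35.87
Pre-tax total = $58.40 + $35.87 = $94.27
Taxable wages = $1245.26 − $94.27 = $1150.99
Federal tax withheld: $1150.99 × 0.2095 = $241.13
Medicare tax: $1245.26 × 0.0172 = $21.42
OASDI: $1245.26 × 0.05 = $62.26
Employee stock purchase plan: $1245.26 × 0.02 = $24.91
Total deductions = $58.40 + $35.87 + $241.13 + $21.42 + $62.26 + $24.91 = $443.99
Net pay = $1245.26 − $443.99 = $801.27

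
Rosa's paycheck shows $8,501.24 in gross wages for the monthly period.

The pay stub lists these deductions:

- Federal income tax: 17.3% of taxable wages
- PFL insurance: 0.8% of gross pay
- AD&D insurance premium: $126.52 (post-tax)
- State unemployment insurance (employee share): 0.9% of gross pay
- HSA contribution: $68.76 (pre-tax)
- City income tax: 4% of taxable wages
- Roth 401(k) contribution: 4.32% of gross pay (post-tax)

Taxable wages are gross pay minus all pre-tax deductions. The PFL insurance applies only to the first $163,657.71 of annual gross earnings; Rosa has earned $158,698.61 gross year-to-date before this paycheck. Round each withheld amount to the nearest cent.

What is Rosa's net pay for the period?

HSA contribution: $68.76
Taxable wages = $8,501.24 − $68.76 = $8,432.48
City income tax: $8,432.48 × 0.04 = $337.30
Federal income tax: $8,432.48 × 0.173 = $1,458.82
State unemployment insurance (employee share): $8,501.24 × 0.009 = $76.51
PFL insurance: only $163,657.71 − $158,698.61 = $4,959.10 of this check is subject → $4,959.10 × 0.008 = $39.67
AD&D insurance premium: $126.52
Roth 401(k) contribution: $8,501.24 × 0.0432 = $367.25
Total deductions = $68.76 + $337.30 + $1,458.82 + $76.51 + $39.67 + $126.52 + $367.25 = $2,474.83
Net pay = $8,501.24 − $2,474.83 = $6,026.41

$6,026.41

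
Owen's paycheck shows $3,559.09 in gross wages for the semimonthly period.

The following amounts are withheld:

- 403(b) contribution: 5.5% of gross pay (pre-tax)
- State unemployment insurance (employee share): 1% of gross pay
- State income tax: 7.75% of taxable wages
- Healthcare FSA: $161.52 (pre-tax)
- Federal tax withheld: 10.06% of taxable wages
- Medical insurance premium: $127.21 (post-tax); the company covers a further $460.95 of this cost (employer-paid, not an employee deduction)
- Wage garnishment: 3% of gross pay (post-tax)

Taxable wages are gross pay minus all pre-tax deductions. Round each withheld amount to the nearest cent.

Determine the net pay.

Healthcare FSA: $161.52
403(b) contribution: $3,559.09 × 0.055 = $195.75
Pre-tax total = $161.52 + $195.75 = $357.27
Taxable wages = $3,559.09 − $357.27 = $3,201.82
State income tax: $3,201.82 × 0.0775 = $248.14
Federal tax withheld: $3,201.82 × 0.1006 = $322.10
State unemployment insurance (employee share): $3,559.09 × 0.01 = $35.59
Medical insurance premium: $127.21
Wage garnishment: $3,559.09 × 0.03 = $106.77
(Employer's $460.95 toward medical insurance premium is not withheld from the employee.)
Total deductions = $161.52 + $195.75 + $248.14 + $322.10 + $35.59 + $127.21 + $106.77 = $1,197.08
Net pay = $3,559.09 − $1,197.08 = $2,362.01

$2,362.01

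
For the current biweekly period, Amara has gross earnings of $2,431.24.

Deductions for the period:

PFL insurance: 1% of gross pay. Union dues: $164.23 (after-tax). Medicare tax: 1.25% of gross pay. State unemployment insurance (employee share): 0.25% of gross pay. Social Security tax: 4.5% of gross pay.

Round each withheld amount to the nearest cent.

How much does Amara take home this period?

PFL insurance: $2,431.24 × 0.01 = $24.31
Medicare tax: $2,431.24 × 0.0125 = $30.39
State unemployment insurance (employee share): $2,431.24 × 0.0025 = $6.08
Social Security tax: $2,431.24 × 0.045 = $109.41
Union dues: $164.23
Total deductions = $24.31 + $30.39 + $6.08 + $109.41 + $164.23 = $334.42
Net pay = $2,431.24 − $334.42 = $2,096.82

$2,096.82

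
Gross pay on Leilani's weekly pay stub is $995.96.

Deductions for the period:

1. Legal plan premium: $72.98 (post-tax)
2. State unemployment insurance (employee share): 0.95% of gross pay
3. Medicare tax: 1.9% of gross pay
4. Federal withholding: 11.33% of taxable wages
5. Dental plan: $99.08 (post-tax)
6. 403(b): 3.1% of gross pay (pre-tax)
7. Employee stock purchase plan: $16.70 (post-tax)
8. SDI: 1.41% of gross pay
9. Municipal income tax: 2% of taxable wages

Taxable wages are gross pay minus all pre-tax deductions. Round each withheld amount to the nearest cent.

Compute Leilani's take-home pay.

403(b): $995.96 × 0.031 = $30.87
Taxable wages = $995.96 − $30.87 = $965.09
Federal withholding: $965.09 × 0.1133 = $109.34
Municipal income tax: $965.09 × 0.02 = $19.30
State unemployment insurance (employee share): $995.96 × 0.0095 = $9.46
SDI: $995.96 × 0.0141 = $14.04
Medicare tax: $995.96 × 0.019 = $18.92
Legal plan premium: $72.98
Employee stock purchase plan: $16.70
Dental plan: $99.08
Total deductions = $30.87 + $109.34 + $19.30 + $9.46 + $14.04 + $18.92 + $72.98 + $16.70 + $99.08 = $390.69
Net pay = $995.96 − $390.69 = $605.27

$605.27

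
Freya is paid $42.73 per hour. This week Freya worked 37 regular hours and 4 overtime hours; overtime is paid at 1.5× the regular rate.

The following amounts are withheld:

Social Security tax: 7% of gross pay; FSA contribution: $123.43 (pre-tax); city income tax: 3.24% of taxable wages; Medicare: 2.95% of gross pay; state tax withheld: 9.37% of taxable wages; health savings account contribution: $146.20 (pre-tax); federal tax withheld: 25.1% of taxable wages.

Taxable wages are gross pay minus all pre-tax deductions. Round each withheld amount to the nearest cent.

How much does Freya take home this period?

Regular pay: 37 × $42.73 = $1,581.01
Overtime pay: 4 × $42.73 × 1.5 = $256.38
Gross pay = $1,581.01 + $256.38 = $1,837.39
FSA contribution: $123.43
Health savings account contribution: $146.20
Pre-tax total = $123.43 + $146.20 = $269.63
Taxable wages = $1,837.39 − $269.63 = $1,567.76
Federal tax withheld: $1,567.76 × 0.251 = $393.51
State tax withheld: $1,567.76 × 0.0937 = $146.90
City income tax: $1,567.76 × 0.0324 = $50.80
Medicare: $1,837.39 × 0.0295 = $54.20
Social Security tax: $1,837.39 × 0.07 = $128.62
Total deductions = $123.43 + $146.20 + $393.51 + $146.90 + $50.80 + $54.20 + $128.62 = $1,043.66
Net pay = $1,837.39 − $1,043.66 = $793.73

$793.73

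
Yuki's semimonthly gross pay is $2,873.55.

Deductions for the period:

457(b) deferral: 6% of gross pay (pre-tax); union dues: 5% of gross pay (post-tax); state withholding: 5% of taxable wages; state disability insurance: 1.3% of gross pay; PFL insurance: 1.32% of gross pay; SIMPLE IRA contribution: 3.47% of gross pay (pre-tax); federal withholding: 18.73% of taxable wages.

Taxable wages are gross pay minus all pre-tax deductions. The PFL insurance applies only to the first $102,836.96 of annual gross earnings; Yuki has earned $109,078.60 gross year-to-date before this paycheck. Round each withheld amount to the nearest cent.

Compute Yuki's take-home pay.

457(b) deferral: $2,873.55 × 0.06 = $172.41
SIMPLE IRA contribution: $2,873.55 × 0.0347 = $99.71
Pre-tax total = $172.41 + $99.71 = $272.12
Taxable wages = $2,873.55 − $272.12 = $2,601.43
Federal withholding: $2,601.43 × 0.1873 = $487.25
State withholding: $2,601.43 × 0.05 = $130.07
State disability insurance: $2,873.55 × 0.013 = $37.36
PFL insurance: annual cap $102,836.96 already reached (YTD $109,078.60), so $0.00
Union dues: $2,873.55 × 0.05 = $143.68
Total deductions = $172.41 + $99.71 + $487.25 + $130.07 + $37.36 + $0.00 + $143.68 = $1,070.48
Net pay = $2,873.55 − $1,070.48 = $1,803.07

$1,803.07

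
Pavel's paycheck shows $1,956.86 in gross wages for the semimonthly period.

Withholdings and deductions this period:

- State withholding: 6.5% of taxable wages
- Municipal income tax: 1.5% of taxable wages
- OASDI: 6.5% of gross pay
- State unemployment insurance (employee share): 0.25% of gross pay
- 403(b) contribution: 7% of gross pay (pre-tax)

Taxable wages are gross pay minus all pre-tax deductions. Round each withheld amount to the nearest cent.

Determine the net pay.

403(b) contribution: $1,956.86 × 0.07 = $136.98
Taxable wages = $1,956.86 − $136.98 = $1,819.88
Municipal income tax: $1,819.88 × 0.015 = $27.30
State withholding: $1,819.88 × 0.065 = $118.29
State unemployment insurance (employee share): $1,956.86 × 0.0025 = $4.89
OASDI: $1,956.86 × 0.065 = $127.20
Total deductions = $136.98 + $27.30 + $118.29 + $4.89 + $127.20 = $414.66
Net pay = $1,956.86 − $414.66 = $1,542.20

$1,542.20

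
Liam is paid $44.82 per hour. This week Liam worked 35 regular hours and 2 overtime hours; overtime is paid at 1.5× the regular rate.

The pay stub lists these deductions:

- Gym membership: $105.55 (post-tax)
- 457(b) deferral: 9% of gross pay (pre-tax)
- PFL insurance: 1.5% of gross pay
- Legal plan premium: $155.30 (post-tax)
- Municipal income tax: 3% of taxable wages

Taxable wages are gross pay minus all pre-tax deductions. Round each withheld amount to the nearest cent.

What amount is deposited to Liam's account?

Regular pay: 35 × $44.82 = $1,568.70
Overtime pay: 2 × $44.82 × 1.5 = $134.46
Gross pay = $1,568.70 + $134.46 = $1,703.16
457(b) deferral: $1,703.16 × 0.09 = $153.28
Taxable wages = $1,703.16 − $153.28 = $1,549.88
Municipal income tax: $1,549.88 × 0.03 = $46.50
PFL insurance: $1,703.16 × 0.015 = $25.55
Gym membership: $105.55
Legal plan premium: $155.30
Total deductions = $153.28 + $46.50 + $25.55 + $105.55 + $155.30 = $486.18
Net pay = $1,703.16 − $486.18 = $1,216.98

$1,216.98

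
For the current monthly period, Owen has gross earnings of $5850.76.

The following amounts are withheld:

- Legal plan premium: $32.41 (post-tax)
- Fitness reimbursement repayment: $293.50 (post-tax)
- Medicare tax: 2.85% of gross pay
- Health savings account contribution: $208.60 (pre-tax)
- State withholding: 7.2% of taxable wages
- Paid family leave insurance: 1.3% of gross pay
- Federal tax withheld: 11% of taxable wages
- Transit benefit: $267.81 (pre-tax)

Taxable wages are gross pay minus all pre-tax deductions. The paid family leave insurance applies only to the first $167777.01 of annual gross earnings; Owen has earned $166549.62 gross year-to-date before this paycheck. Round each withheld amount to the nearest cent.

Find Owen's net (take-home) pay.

Health savings account contribution: $208.60
Transit benefit: $267.81
Pre-tax total = $208.60 + $267.81 = $476.41
Taxable wages = $5850.76 − $476.41 = $5374.35
Federal tax withheld: $5374.35 × 0.11 = $591.18
State withholding: $5374.35 × 0.072 = $386.95
Paid family leave insurance: only $167777.01 − $166549.62 = $1227.39 of this check is subject → $1227.39 × 0.013 = $15.96
Medicare tax: $5850.76 × 0.0285 = $166.75
Fitness reimbursement repayment: $293.50
Legal plan premium: $32.41
Total deductions = $208.60 + $267.81 + $591.18 + $386.95 + $15.96 + $166.75 + $293.50 + $32.41 = $1963.16
Net pay = $5850.76 − $1963.16 = $3887.60

$3887.60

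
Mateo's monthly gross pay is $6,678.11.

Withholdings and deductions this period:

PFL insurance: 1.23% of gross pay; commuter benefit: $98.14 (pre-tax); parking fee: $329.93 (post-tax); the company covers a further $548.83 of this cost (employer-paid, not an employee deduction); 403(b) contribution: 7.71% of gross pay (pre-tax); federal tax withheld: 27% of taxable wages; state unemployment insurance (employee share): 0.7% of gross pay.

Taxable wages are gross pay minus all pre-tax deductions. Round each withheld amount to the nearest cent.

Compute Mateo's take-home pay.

$3,968.70

Commuter benefit: $98.14
403(b) contribution: $6,678.11 × 0.0771 = $514.88
Pre-tax total = $98.14 + $514.88 = $613.02
Taxable wages = $6,678.11 − $613.02 = $6,065.09
Federal tax withheld: $6,065.09 × 0.27 = $1,637.57
PFL insurance: $6,678.11 × 0.0123 = $82.14
State unemployment insurance (employee share): $6,678.11 × 0.007 = $46.75
Parking fee: $329.93
(Employer's $548.83 toward parking fee is not withheld from the employee.)
Total deductions = $98.14 + $514.88 + $1,637.57 + $82.14 + $46.75 + $329.93 = $2,709.41
Net pay = $6,678.11 − $2,709.41 = $3,968.70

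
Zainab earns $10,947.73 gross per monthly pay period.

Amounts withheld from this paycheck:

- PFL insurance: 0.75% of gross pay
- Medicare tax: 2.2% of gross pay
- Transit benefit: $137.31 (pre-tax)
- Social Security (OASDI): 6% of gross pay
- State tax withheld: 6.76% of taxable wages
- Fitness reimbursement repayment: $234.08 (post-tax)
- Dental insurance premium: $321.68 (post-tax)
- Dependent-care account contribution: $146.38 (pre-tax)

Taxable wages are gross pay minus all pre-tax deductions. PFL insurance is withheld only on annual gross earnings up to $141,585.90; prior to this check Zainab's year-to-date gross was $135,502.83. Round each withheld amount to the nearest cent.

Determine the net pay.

$8,444.06

Dependent-care account contribution: $146.38
Transit benefit: $137.31
Pre-tax total = $146.38 + $137.31 = $283.69
Taxable wages = $10,947.73 − $283.69 = $10,664.04
State tax withheld: $10,664.04 × 0.0676 = $720.89
Social Security (OASDI): $10,947.73 × 0.06 = $656.86
PFL insurance: only $141,585.90 − $135,502.83 = $6,083.07 of this check is subject → $6,083.07 × 0.0075 = $45.62
Medicare tax: $10,947.73 × 0.022 = $240.85
Fitness reimbursement repayment: $234.08
Dental insurance premium: $321.68
Total deductions = $146.38 + $137.31 + $720.89 + $656.86 + $45.62 + $240.85 + $234.08 + $321.68 = $2,503.67
Net pay = $10,947.73 − $2,503.67 = $8,444.06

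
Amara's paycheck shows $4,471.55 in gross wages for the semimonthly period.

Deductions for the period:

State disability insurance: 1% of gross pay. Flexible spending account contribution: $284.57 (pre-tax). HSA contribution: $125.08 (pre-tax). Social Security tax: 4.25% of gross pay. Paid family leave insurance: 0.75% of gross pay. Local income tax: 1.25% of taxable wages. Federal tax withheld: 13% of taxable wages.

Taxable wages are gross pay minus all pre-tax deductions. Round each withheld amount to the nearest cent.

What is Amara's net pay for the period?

$3,214.78

Flexible spending account contribution: $284.57
HSA contribution: $125.08
Pre-tax total = $284.57 + $125.08 = $409.65
Taxable wages = $4,471.55 − $409.65 = $4,061.90
Local income tax: $4,061.90 × 0.0125 = $50.77
Federal tax withheld: $4,061.90 × 0.13 = $528.05
Social Security tax: $4,471.55 × 0.0425 = $190.04
State disability insurance: $4,471.55 × 0.01 = $44.72
Paid family leave insurance: $4,471.55 × 0.0075 = $33.54
Total deductions = $284.57 + $125.08 + $50.77 + $528.05 + $190.04 + $44.72 + $33.54 = $1,256.77
Net pay = $4,471.55 − $1,256.77 = $3,214.78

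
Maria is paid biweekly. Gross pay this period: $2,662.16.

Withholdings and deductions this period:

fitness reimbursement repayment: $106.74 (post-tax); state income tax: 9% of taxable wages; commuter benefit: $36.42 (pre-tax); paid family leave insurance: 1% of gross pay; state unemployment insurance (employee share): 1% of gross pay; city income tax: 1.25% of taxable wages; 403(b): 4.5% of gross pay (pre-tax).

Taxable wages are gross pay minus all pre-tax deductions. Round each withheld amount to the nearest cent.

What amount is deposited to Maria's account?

Commuter benefit: $36.42
403(b): $2,662.16 × 0.045 = $119.80
Pre-tax total = $36.42 + $119.80 = $156.22
Taxable wages = $2,662.16 − $156.22 = $2,505.94
State income tax: $2,505.94 × 0.09 = $225.53
City income tax: $2,505.94 × 0.0125 = $31.32
Paid family leave insurance: $2,662.16 × 0.01 = $26.62
State unemployment insurance (employee share): $2,662.16 × 0.01 = $26.62
Fitness reimbursement repayment: $106.74
Total deductions = $36.42 + $119.80 + $225.53 + $31.32 + $26.62 + $26.62 + $106.74 = $573.05
Net pay = $2,662.16 − $573.05 = $2,089.11

$2,089.11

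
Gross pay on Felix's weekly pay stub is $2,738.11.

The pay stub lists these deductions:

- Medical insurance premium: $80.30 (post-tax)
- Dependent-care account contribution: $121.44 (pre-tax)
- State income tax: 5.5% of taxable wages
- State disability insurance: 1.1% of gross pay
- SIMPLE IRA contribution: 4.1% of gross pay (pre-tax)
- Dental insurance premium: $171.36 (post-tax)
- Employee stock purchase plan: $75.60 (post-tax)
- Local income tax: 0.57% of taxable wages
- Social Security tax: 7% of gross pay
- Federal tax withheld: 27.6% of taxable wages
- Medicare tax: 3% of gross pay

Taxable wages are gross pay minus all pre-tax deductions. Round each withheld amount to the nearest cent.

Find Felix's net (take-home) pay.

Dependent-care account contribution: $121.44
SIMPLE IRA contribution: $2,738.11 × 0.041 = $112.26
Pre-tax total = $121.44 + $112.26 = $233.70
Taxable wages = $2,738.11 − $233.70 = $2,504.41
Local income tax: $2,504.41 × 0.0057 = $14.28
Federal tax withheld: $2,504.41 × 0.276 = $691.22
State income tax: $2,504.41 × 0.055 = $137.74
Medicare tax: $2,738.11 × 0.03 = $82.14
State disability insurance: $2,738.11 × 0.011 = $30.12
Social Security tax: $2,738.11 × 0.07 = $191.67
Employee stock purchase plan: $75.60
Medical insurance premium: $80.30
Dental insurance premium: $171.36
Total deductions = $121.44 + $112.26 + $14.28 + $691.22 + $137.74 + $82.14 + $30.12 + $191.67 + $75.60 + $80.30 + $171.36 = $1,708.13
Net pay = $2,738.11 − $1,708.13 = $1,029.98

$1,029.98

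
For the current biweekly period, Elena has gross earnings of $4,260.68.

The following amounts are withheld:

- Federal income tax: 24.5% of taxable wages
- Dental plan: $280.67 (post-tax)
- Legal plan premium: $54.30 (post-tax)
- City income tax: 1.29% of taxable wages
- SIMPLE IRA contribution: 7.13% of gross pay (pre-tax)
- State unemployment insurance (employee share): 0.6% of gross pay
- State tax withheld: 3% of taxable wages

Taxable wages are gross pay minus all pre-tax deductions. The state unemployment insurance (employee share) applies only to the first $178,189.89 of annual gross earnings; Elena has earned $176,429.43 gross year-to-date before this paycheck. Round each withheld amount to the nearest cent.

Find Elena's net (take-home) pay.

$2,472.17

SIMPLE IRA contribution: $4,260.68 × 0.0713 = $303.79
Taxable wages = $4,260.68 − $303.79 = $3,956.89
Federal income tax: $3,956.89 × 0.245 = $969.44
City income tax: $3,956.89 × 0.0129 = $51.04
State tax withheld: $3,956.89 × 0.03 = $118.71
State unemployment insurance (employee share): only $178,189.89 − $176,429.43 = $1,760.46 of this check is subject → $1,760.46 × 0.006 = $10.56
Legal plan premium: $54.30
Dental plan: $280.67
Total deductions = $303.79 + $969.44 + $51.04 + $118.71 + $10.56 + $54.30 + $280.67 = $1,788.51
Net pay = $4,260.68 − $1,788.51 = $2,472.17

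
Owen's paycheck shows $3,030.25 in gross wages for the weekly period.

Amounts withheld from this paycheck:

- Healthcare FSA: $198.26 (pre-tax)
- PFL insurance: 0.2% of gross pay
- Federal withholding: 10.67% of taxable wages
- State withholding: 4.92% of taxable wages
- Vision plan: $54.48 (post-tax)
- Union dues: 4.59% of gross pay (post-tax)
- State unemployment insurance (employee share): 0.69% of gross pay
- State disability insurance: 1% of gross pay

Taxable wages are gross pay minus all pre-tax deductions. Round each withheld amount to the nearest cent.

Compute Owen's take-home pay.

$2,139.65

Healthcare FSA: $198.26
Taxable wages = $3,030.25 − $198.26 = $2,831.99
Federal withholding: $2,831.99 × 0.1067 = $302.17
State withholding: $2,831.99 × 0.0492 = $139.33
PFL insurance: $3,030.25 × 0.002 = $6.06
State unemployment insurance (employee share): $3,030.25 × 0.0069 = $20.91
State disability insurance: $3,030.25 × 0.01 = $30.30
Union dues: $3,030.25 × 0.0459 = $139.09
Vision plan: $54.48
Total deductions = $198.26 + $302.17 + $139.33 + $6.06 + $20.91 + $30.30 + $139.09 + $54.48 = $890.60
Net pay = $3,030.25 − $890.60 = $2,139.65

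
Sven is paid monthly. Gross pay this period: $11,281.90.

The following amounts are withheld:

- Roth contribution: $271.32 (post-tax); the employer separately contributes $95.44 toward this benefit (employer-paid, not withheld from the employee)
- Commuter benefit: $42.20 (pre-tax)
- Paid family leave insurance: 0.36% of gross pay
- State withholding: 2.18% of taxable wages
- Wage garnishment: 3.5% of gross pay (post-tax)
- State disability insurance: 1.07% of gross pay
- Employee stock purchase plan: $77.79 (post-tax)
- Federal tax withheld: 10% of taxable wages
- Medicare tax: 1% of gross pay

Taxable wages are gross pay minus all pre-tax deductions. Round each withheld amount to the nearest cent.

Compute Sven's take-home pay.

$8,852.57

Commuter benefit: $42.20
Taxable wages = $11,281.90 − $42.20 = $11,239.70
Federal tax withheld: $11,239.70 × 0.1 = $1,123.97
State withholding: $11,239.70 × 0.0218 = $245.03
Paid family leave insurance: $11,281.90 × 0.0036 = $40.61
State disability insurance: $11,281.90 × 0.0107 = $120.72
Medicare tax: $11,281.90 × 0.01 = $112.82
Employee stock purchase plan: $77.79
Roth contribution: $271.32
Wage garnishment: $11,281.90 × 0.035 = $394.87
(Employer's $95.44 toward Roth contribution is not withheld from the employee.)
Total deductions = $42.20 + $1,123.97 + $245.03 + $40.61 + $120.72 + $112.82 + $77.79 + $271.32 + $394.87 = $2,429.33
Net pay = $11,281.90 − $2,429.33 = $8,852.57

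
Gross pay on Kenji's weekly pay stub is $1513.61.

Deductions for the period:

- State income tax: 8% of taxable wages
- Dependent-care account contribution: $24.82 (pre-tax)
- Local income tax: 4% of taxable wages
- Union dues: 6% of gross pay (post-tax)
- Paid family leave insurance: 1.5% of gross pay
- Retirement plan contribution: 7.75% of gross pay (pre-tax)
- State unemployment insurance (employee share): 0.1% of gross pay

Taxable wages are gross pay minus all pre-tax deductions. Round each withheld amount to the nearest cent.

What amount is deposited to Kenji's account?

$1091.88

Retirement plan contribution: $1513.61 × 0.0775 = $117.30
Dependent-care account contribution: $24.82
Pre-tax total = $117.30 + $24.82 = $142.12
Taxable wages = $1513.61 − $142.12 = $1371.49
State income tax: $1371.49 × 0.08 = $109.72
Local income tax: $1371.49 × 0.04 = $54.86
Paid family leave insurance: $1513.61 × 0.015 = $22.70
State unemployment insurance (employee share): $1513.61 × 0.001 = $1.51
Union dues: $1513.61 × 0.06 = $90.82
Total deductions = $117.30 + $24.82 + $109.72 + $54.86 + $22.70 + $1.51 + $90.82 = $421.73
Net pay = $1513.61 − $421.73 = $1091.88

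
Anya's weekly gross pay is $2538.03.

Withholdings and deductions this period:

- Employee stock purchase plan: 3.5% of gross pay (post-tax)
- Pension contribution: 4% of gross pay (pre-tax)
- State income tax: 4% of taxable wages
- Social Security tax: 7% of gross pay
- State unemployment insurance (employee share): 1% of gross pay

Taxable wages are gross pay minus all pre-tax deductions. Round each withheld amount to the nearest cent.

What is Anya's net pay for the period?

Pension contribution: $2538.03 × 0.04 = $101.52
Taxable wages = $2538.03 − $101.52 = $2436.51
State income tax: $2436.51 × 0.04 = $97.46
State unemployment insurance (employee share): $2538.03 × 0.01 = $25.38
Social Security tax: $2538.03 × 0.07 = $177.66
Employee stock purchase plan: $2538.03 × 0.035 = $88.83
Total deductions = $101.52 + $97.46 + $25.38 + $177.66 + $88.83 = $490.85
Net pay = $2538.03 − $490.85 = $2047.18

$2047.18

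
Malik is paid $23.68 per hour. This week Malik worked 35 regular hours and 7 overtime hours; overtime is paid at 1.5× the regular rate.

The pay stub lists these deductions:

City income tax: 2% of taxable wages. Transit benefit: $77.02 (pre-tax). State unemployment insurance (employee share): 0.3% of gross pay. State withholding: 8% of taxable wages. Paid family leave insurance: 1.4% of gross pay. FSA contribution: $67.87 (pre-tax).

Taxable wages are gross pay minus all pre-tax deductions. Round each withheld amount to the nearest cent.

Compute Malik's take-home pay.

Regular pay: 35 × $23.68 = $828.80
Overtime pay: 7 × $23.68 × 1.5 = $248.64
Gross pay = $828.80 + $248.64 = $1077.44
FSA contribution: $67.87
Transit benefit: $77.02
Pre-tax total = $67.87 + $77.02 = $144.89
Taxable wages = $1077.44 − $144.89 = $932.55
State withholding: $932.55 × 0.08 = $74.60
City income tax: $932.55 × 0.02 = $18.65
State unemployment insurance (employee share): $1077.44 × 0.003 = $3.23
Paid family leave insurance: $1077.44 × 0.014 = $15.08
Total deductions = $67.87 + $77.02 + $74.60 + $18.65 + $3.23 + $15.08 = $256.45
Net pay = $1077.44 − $256.45 = $820.99

$820.99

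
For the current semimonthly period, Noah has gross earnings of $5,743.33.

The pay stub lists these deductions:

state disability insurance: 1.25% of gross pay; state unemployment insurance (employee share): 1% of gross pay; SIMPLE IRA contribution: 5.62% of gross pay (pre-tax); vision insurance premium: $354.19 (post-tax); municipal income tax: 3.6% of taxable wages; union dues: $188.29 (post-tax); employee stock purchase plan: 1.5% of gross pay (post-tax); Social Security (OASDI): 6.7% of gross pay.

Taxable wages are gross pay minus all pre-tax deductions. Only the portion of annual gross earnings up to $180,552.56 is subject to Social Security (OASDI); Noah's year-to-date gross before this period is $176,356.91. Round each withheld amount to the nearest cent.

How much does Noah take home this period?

$4,186.45

SIMPLE IRA contribution: $5,743.33 × 0.0562 = $322.78
Taxable wages = $5,743.33 − $322.78 = $5,420.55
Municipal income tax: $5,420.55 × 0.036 = $195.14
State unemployment insurance (employee share): $5,743.33 × 0.01 = $57.43
State disability insurance: $5,743.33 × 0.0125 = $71.79
Social Security (OASDI): only $180,552.56 − $176,356.91 = $4,195.65 of this check is subject → $4,195.65 × 0.067 = $281.11
Vision insurance premium: $354.19
Union dues: $188.29
Employee stock purchase plan: $5,743.33 × 0.015 = $86.15
Total deductions = $322.78 + $195.14 + $57.43 + $71.79 + $281.11 + $354.19 + $188.29 + $86.15 = $1,556.88
Net pay = $5,743.33 − $1,556.88 = $4,186.45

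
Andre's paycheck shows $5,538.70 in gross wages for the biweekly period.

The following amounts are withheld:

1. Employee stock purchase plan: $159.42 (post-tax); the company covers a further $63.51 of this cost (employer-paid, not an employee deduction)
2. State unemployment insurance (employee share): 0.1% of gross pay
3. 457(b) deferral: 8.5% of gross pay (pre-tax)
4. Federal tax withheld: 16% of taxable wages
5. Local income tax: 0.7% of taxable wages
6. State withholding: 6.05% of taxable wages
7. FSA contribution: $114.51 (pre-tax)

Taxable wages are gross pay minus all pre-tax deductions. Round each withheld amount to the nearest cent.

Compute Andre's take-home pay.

FSA contribution: $114.51
457(b) deferral: $5,538.70 × 0.085 = $470.79
Pre-tax total = $114.51 + $470.79 = $585.30
Taxable wages = $5,538.70 − $585.30 = $4,953.40
Local income tax: $4,953.40 × 0.007 = $34.67
State withholding: $4,953.40 × 0.0605 = $299.68
Federal tax withheld: $4,953.40 × 0.16 = $792.54
State unemployment insurance (employee share): $5,538.70 × 0.001 = $5.54
Employee stock purchase plan: $159.42
(Employer's $63.51 toward employee stock purchase plan is not withheld from the employee.)
Total deductions = $114.51 + $470.79 + $34.67 + $299.68 + $792.54 + $5.54 + $159.42 = $1,877.15
Net pay = $5,538.70 − $1,877.15 = $3,661.55

$3,661.55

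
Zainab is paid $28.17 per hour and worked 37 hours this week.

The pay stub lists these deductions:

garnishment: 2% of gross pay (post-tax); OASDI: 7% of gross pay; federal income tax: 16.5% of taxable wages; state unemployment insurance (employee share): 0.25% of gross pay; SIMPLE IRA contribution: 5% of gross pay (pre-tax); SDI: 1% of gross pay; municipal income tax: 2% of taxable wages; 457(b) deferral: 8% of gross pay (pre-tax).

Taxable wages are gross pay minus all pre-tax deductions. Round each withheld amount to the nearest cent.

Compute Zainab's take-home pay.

Gross pay: 37 × $28.17 = $1042.29
457(b) deferral: $1042.29 × 0.08 = $83.38
SIMPLE IRA contribution: $1042.29 × 0.05 = $52.11
Pre-tax total = $83.38 + $52.11 = $135.49
Taxable wages = $1042.29 − $135.49 = $906.80
Federal income tax: $906.80 × 0.165 = $149.62
Municipal income tax: $906.80 × 0.02 = $18.14
SDI: $1042.29 × 0.01 = $10.42
OASDI: $1042.29 × 0.07 = $72.96
State unemployment insurance (employee share): $1042.29 × 0.0025 = $2.61
Garnishment: $1042.29 × 0.02 = $20.85
Total deductions = $83.38 + $52.11 + $149.62 + $18.14 + $10.42 + $72.96 + $2.61 + $20.85 = $410.09
Net pay = $1042.29 − $410.09 = $632.20

$632.20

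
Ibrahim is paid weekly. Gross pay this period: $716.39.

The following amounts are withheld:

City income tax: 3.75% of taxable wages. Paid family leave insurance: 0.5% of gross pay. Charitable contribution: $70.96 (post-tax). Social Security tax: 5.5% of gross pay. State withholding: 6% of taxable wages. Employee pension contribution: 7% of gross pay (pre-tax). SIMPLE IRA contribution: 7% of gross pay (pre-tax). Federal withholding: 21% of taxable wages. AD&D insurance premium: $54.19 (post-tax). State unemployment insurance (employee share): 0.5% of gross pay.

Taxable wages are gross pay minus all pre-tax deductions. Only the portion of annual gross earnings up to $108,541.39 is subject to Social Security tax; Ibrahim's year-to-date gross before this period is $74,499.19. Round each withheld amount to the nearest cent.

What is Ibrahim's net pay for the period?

$254.93

SIMPLE IRA contribution: $716.39 × 0.07 = $50.15
Employee pension contribution: $716.39 × 0.07 = $50.15
Pre-tax total = $50.15 + $50.15 = $100.30
Taxable wages = $716.39 − $100.30 = $616.09
State withholding: $616.09 × 0.06 = $36.97
City income tax: $616.09 × 0.0375 = $23.10
Federal withholding: $616.09 × 0.21 = $129.38
Social Security tax: cap not yet reached, full $716.39 is subject → $716.39 × 0.055 = $39.40
Paid family leave insurance: $716.39 × 0.005 = $3.58
State unemployment insurance (employee share): $716.39 × 0.005 = $3.58
AD&D insurance premium: $54.19
Charitable contribution: $70.96
Total deductions = $50.15 + $50.15 + $36.97 + $23.10 + $129.38 + $39.40 + $3.58 + $3.58 + $54.19 + $70.96 = $461.46
Net pay = $716.39 − $461.46 = $254.93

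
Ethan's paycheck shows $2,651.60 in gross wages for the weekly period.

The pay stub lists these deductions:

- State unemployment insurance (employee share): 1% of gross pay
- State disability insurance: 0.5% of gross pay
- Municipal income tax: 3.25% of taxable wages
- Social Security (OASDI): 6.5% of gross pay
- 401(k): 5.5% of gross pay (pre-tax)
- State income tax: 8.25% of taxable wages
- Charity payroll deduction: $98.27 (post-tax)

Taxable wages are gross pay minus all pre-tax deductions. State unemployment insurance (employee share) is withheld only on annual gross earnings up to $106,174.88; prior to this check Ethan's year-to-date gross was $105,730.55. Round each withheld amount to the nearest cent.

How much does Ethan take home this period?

401(k): $2,651.60 × 0.055 = $145.84
Taxable wages = $2,651.60 − $145.84 = $2,505.76
State income tax: $2,505.76 × 0.0825 = $206.73
Municipal income tax: $2,505.76 × 0.0325 = $81.44
State disability insurance: $2,651.60 × 0.005 = $13.26
State unemployment insurance (employee share): only $106,174.88 − $105,730.55 = $444.33 of this check is subject → $444.33 × 0.01 = $4.44
Social Security (OASDI): $2,651.60 × 0.065 = $172.35
Charity payroll deduction: $98.27
Total deductions = $145.84 + $206.73 + $81.44 + $13.26 + $4.44 + $172.35 + $98.27 = $722.33
Net pay = $2,651.60 − $722.33 = $1,929.27

$1,929.27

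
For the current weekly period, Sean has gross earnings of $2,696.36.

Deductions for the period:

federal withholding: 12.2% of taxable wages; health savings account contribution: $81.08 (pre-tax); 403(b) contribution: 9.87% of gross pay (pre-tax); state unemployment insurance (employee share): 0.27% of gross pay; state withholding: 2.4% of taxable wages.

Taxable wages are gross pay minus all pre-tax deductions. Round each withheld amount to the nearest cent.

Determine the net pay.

Health savings account contribution: $81.08
403(b) contribution: $2,696.36 × 0.0987 = $266.13
Pre-tax total = $81.08 + $266.13 = $347.21
Taxable wages = $2,696.36 − $347.21 = $2,349.15
State withholding: $2,349.15 × 0.024 = $56.38
Federal withholding: $2,349.15 × 0.122 = $286.60
State unemployment insurance (employee share): $2,696.36 × 0.0027 = $7.28
Total deductions = $81.08 + $266.13 + $56.38 + $286.60 + $7.28 = $697.47
Net pay = $2,696.36 − $697.47 = $1,998.89

$1,998.89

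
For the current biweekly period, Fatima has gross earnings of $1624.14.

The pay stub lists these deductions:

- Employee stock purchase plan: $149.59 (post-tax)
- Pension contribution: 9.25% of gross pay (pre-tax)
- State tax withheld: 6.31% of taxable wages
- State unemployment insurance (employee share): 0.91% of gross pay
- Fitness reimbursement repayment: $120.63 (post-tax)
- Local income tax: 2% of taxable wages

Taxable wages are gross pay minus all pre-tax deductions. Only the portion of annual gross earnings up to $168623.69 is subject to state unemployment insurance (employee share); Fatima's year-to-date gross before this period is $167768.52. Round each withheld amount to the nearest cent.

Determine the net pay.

Pension contribution: $1624.14 × 0.0925 = $150.23
Taxable wages = $1624.14 − $150.23 = $1473.91
Local income tax: $1473.91 × 0.02 = $29.48
State tax withheld: $1473.91 × 0.0631 = $93.00
State unemployment insurance (employee share): only $168623.69 − $167768.52 = $855.17 of this check is subject → $855.17 × 0.0091 = $7.78
Fitness reimbursement repayment: $120.63
Employee stock purchase plan: $149.59
Total deductions = $150.23 + $29.48 + $93.00 + $7.78 + $120.63 + $149.59 = $550.71
Net pay = $1624.14 − $550.71 = $1073.43

$1073.43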